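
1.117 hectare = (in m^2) 1.117e+04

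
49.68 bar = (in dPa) 4.968e+07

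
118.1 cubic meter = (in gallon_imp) 2.598e+04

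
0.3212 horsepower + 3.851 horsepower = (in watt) 3111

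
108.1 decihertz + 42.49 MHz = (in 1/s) 4.249e+07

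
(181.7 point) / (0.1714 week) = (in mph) 1.383e-06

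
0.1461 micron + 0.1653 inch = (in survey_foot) 0.01378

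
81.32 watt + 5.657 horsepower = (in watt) 4300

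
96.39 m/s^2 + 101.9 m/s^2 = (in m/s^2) 198.3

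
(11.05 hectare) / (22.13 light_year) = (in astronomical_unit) 3.528e-24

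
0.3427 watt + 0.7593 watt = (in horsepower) 0.001478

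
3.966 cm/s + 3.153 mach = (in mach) 3.153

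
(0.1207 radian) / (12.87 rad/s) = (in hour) 2.605e-06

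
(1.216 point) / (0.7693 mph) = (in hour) 3.465e-07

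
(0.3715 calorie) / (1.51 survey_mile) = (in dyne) 63.96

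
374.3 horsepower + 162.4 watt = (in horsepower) 374.5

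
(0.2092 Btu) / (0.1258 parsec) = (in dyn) 5.686e-09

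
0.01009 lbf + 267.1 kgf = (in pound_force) 588.9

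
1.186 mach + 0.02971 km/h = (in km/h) 1454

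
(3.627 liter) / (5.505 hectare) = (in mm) 6.589e-05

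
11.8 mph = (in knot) 10.25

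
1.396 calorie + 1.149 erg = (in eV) 3.646e+19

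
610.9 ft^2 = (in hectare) 0.005675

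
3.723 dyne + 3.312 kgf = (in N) 32.48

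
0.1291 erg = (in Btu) 1.224e-11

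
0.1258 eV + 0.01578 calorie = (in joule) 0.06602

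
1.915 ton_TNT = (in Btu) 7.594e+06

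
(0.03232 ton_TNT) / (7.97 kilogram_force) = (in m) 1.73e+06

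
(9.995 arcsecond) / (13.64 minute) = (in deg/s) 3.392e-06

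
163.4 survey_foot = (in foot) 163.4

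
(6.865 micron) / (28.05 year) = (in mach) 2.279e-17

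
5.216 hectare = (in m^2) 5.216e+04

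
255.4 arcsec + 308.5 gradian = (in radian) 4.847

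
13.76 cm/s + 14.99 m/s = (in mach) 0.04443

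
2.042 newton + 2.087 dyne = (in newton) 2.042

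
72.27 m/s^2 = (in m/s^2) 72.27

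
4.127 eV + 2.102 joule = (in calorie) 0.5024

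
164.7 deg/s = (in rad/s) 2.875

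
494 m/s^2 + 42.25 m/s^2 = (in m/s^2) 536.2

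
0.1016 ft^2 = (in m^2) 0.009439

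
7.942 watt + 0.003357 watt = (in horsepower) 0.01065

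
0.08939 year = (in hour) 783.1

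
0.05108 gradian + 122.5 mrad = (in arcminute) 423.9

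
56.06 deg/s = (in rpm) 9.343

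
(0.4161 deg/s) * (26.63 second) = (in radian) 0.1934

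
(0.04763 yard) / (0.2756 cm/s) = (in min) 0.2634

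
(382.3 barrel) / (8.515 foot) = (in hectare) 0.002342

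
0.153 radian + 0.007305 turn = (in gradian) 12.66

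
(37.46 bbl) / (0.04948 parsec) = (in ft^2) 4.199e-14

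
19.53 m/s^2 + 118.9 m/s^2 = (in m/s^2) 138.4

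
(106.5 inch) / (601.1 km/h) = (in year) 5.137e-10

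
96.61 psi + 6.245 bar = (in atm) 12.74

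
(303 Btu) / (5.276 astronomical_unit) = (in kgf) 4.13e-08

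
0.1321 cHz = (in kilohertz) 1.321e-06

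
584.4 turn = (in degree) 2.104e+05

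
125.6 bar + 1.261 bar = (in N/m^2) 1.269e+07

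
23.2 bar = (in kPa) 2320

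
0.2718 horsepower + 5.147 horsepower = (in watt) 4041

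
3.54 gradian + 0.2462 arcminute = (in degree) 3.19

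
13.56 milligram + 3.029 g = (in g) 3.043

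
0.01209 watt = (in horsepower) 1.621e-05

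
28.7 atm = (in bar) 29.08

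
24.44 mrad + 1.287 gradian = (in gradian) 2.843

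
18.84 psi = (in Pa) 1.299e+05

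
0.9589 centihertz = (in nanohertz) 9.589e+06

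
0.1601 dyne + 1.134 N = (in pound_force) 0.2549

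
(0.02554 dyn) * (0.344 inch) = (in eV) 1.393e+10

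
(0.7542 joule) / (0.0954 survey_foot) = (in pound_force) 5.831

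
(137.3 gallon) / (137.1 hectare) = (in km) 3.791e-10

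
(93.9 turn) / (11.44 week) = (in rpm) 0.0008143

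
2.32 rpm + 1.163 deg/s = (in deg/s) 15.08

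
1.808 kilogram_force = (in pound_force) 3.986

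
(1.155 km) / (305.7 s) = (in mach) 0.0111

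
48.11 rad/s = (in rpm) 459.4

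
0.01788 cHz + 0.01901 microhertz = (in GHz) 1.788e-13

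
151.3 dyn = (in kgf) 0.0001543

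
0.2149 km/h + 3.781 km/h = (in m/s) 1.11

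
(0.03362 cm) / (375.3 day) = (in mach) 3.045e-14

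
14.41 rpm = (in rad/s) 1.509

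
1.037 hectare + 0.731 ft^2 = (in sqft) 1.116e+05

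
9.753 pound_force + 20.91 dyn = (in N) 43.38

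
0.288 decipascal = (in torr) 0.000216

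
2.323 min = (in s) 139.4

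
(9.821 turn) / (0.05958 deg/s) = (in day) 0.6868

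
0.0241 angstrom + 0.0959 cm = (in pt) 2.718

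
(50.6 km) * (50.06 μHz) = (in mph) 5.666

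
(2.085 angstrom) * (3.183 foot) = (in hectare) 2.023e-14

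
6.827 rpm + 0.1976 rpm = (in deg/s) 42.15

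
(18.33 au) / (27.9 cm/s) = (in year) 3.117e+05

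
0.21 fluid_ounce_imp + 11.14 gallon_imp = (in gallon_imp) 11.14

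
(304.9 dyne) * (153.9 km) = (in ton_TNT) 1.122e-07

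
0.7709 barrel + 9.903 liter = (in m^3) 0.1325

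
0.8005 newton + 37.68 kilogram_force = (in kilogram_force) 37.76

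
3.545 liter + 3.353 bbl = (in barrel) 3.375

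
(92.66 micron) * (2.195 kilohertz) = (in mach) 0.0005973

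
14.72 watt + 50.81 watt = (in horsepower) 0.08788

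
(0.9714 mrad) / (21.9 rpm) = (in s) 0.0004236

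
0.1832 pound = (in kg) 0.0831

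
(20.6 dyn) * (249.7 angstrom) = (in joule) 5.144e-12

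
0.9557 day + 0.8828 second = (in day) 0.9557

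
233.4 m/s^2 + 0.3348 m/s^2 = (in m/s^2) 233.7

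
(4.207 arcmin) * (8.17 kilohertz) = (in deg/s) 572.9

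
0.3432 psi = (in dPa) 2.366e+04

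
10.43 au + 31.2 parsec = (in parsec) 31.2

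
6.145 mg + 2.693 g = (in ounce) 0.09521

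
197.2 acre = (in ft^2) 8.59e+06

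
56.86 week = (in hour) 9552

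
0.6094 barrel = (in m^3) 0.09689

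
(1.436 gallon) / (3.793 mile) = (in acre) 2.2e-10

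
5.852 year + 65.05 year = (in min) 3.727e+07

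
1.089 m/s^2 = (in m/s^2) 1.089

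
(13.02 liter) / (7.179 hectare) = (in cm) 1.814e-05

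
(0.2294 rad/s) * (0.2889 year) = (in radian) 2.09e+06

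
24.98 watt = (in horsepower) 0.0335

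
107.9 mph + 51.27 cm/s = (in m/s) 48.75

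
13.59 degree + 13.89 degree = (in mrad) 479.6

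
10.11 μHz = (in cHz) 0.001011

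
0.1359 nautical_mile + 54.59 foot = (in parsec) 8.696e-15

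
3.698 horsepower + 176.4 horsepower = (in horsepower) 180.1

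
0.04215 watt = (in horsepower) 5.652e-05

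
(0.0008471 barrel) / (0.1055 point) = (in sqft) 38.95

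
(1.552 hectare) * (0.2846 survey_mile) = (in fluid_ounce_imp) 2.502e+11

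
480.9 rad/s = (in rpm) 4592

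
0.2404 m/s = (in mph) 0.5378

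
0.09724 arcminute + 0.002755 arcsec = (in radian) 2.83e-05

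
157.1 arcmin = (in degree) 2.618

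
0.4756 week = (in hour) 79.9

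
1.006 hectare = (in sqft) 1.083e+05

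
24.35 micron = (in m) 2.435e-05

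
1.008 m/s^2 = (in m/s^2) 1.008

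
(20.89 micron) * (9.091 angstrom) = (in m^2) 1.899e-14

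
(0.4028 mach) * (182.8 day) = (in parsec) 7.02e-08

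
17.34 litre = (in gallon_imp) 3.814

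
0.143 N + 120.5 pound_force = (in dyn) 5.362e+07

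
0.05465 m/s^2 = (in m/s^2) 0.05465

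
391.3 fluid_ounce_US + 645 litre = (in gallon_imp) 144.4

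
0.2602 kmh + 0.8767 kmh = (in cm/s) 31.58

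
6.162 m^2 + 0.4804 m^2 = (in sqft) 71.5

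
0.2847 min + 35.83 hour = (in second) 1.29e+05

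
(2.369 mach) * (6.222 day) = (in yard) 4.742e+08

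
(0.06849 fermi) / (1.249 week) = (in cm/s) 9.067e-21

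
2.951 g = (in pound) 0.006506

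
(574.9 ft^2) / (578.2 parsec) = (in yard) 3.274e-18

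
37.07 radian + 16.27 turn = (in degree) 7981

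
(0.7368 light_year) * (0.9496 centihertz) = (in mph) 1.481e+14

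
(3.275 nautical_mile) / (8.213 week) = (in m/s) 0.001221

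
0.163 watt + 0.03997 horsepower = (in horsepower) 0.04019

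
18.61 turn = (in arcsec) 2.412e+07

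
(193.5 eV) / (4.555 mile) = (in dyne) 4.229e-16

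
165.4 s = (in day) 0.001914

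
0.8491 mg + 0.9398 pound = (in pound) 0.9398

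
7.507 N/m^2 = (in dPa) 75.07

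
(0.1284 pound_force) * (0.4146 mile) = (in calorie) 91.08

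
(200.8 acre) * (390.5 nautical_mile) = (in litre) 5.877e+14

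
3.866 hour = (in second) 1.392e+04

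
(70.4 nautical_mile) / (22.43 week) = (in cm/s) 0.9611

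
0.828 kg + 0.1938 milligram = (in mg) 8.28e+05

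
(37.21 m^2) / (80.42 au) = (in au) 2.067e-23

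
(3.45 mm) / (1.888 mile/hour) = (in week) 6.759e-09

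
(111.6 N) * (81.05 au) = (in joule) 1.353e+15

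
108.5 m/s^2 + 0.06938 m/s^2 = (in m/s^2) 108.6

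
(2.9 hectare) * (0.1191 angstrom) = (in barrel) 2.172e-06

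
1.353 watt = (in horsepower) 0.001814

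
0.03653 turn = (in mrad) 229.5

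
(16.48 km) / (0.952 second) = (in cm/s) 1.731e+06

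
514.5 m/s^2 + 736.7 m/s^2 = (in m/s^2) 1251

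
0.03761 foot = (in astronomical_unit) 7.663e-14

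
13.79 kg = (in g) 1.379e+04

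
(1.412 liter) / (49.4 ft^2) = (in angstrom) 3.077e+06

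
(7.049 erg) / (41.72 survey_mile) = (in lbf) 2.36e-12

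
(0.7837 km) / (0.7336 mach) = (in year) 9.949e-08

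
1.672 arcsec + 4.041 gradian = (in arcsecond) 1.309e+04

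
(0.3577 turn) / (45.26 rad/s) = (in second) 0.04966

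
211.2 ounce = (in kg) 5.987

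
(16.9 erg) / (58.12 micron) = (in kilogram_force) 0.002965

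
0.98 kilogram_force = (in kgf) 0.98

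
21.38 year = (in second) 6.742e+08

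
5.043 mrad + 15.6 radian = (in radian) 15.61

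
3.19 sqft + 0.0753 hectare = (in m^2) 753.3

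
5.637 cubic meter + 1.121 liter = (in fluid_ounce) 1.906e+05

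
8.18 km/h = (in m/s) 2.272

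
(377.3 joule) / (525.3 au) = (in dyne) 4.801e-07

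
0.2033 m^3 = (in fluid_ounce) 6874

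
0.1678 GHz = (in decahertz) 1.678e+07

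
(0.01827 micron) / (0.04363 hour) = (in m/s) 1.163e-10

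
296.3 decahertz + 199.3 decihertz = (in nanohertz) 2.983e+12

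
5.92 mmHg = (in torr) 5.92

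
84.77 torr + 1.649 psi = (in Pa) 2.267e+04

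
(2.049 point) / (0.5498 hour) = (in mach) 1.073e-09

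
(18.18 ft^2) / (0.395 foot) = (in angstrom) 1.403e+11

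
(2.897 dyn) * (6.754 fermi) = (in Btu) 1.855e-22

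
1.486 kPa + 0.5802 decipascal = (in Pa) 1486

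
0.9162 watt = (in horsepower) 0.001229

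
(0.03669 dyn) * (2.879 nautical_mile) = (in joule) 0.001956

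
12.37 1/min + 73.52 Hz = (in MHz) 7.373e-05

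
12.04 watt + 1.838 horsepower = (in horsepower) 1.854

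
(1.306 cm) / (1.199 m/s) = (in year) 3.454e-10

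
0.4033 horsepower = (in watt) 300.7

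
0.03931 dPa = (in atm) 3.88e-08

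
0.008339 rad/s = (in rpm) 0.07963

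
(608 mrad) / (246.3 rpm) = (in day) 2.728e-07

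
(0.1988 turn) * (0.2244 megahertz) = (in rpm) 2.677e+06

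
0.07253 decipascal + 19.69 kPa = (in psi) 2.856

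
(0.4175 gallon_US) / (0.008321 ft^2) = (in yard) 2.236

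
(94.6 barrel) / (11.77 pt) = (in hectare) 0.3622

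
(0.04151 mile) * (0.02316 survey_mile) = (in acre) 0.6153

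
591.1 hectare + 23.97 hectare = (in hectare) 615.1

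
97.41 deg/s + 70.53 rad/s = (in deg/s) 4138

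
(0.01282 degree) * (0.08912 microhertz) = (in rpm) 1.904e-10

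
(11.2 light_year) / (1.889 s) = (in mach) 1.647e+14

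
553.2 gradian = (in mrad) 8690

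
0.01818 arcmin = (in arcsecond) 1.091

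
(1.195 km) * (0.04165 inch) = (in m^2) 1.264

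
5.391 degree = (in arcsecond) 1.941e+04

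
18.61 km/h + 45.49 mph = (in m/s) 25.51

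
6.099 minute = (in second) 365.9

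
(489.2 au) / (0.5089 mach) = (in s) 4.223e+11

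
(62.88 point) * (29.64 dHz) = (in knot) 0.1278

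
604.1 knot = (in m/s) 310.8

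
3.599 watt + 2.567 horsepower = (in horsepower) 2.572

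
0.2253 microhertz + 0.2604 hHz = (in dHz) 260.4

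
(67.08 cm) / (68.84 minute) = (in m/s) 0.0001624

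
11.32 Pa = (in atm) 0.0001117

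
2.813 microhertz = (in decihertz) 2.813e-05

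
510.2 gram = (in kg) 0.5102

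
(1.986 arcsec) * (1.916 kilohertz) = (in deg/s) 1.057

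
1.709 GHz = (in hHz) 1.709e+07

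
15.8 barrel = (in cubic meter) 2.512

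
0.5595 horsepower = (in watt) 417.2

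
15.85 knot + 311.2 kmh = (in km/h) 340.6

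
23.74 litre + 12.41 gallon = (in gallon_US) 18.68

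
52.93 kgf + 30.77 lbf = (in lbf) 147.5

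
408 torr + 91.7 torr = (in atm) 0.6575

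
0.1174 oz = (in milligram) 3328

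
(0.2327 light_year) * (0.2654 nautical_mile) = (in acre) 2.674e+14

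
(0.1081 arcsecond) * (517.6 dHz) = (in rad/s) 2.713e-05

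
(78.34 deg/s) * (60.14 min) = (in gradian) 3.141e+05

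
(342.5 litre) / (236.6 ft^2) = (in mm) 15.58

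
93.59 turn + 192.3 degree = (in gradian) 3.765e+04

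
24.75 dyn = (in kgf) 2.524e-05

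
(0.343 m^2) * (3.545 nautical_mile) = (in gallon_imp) 4.954e+05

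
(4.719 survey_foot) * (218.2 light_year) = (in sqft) 3.196e+19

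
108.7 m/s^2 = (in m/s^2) 108.7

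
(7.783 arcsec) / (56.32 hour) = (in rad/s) 1.861e-10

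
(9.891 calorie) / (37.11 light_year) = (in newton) 1.179e-16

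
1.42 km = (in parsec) 4.602e-14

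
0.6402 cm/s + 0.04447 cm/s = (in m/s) 0.006847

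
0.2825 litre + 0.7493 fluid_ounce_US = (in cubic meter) 0.0003047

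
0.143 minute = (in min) 0.143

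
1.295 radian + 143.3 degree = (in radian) 3.796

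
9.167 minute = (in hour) 0.1528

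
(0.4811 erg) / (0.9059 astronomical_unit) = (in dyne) 3.55e-14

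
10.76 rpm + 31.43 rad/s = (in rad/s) 32.56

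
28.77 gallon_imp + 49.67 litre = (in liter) 180.5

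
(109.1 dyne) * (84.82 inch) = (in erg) 2.35e+04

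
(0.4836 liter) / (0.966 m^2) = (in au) 3.346e-15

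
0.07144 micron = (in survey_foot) 2.344e-07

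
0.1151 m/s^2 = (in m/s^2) 0.1151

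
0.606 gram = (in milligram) 606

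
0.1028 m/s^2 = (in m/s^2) 0.1028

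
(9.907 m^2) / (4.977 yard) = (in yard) 2.381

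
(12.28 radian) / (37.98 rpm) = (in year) 9.791e-08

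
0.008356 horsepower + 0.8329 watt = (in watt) 7.064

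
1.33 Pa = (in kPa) 0.00133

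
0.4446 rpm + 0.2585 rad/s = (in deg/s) 17.48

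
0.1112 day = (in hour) 2.669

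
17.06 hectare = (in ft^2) 1.836e+06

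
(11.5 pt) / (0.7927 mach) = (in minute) 2.505e-07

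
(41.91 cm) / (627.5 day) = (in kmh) 2.783e-08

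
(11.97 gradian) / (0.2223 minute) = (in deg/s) 0.8077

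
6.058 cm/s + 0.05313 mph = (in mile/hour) 0.1886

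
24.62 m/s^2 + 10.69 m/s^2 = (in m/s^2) 35.31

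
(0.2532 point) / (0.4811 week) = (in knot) 5.967e-10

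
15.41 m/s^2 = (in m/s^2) 15.41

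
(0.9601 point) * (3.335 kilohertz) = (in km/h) 4.066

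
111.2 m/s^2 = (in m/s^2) 111.2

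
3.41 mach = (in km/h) 4180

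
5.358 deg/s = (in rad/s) 0.09351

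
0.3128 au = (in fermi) 4.679e+25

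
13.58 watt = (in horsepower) 0.01821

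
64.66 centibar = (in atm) 0.6381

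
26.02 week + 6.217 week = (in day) 225.7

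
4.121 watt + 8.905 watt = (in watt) 13.03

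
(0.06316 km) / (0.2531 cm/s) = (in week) 0.04126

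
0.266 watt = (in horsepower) 0.0003567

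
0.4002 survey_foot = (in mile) 7.58e-05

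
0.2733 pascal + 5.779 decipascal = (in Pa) 0.8512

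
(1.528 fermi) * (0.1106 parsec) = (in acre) 0.001289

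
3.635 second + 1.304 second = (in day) 5.716e-05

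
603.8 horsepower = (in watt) 4.503e+05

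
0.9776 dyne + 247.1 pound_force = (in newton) 1099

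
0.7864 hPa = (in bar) 0.0007864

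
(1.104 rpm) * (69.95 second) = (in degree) 463.3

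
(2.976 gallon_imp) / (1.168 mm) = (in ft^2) 124.7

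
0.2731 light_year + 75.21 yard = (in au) 1.727e+04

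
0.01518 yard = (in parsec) 4.498e-19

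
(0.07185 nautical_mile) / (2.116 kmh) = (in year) 7.179e-06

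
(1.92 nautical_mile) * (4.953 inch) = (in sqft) 4815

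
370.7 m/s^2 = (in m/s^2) 370.7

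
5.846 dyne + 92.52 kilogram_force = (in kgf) 92.52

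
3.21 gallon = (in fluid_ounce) 410.9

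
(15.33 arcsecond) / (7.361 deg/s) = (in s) 0.0005785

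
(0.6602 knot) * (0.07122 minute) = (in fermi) 1.451e+15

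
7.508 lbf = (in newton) 33.4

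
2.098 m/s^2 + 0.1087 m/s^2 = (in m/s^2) 2.207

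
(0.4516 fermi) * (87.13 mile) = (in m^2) 6.332e-11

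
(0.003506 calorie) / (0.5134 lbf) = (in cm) 0.6423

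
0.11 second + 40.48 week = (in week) 40.48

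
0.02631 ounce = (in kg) 0.0007459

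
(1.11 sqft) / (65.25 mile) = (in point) 0.002784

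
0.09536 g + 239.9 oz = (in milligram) 6.801e+06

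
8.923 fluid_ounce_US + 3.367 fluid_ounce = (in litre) 0.3635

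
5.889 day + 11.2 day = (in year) 0.04682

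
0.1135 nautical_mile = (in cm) 2.102e+04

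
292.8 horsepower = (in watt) 2.183e+05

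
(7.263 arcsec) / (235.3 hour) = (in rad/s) 4.157e-11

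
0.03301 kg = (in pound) 0.07277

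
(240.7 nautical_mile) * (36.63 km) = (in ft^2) 1.758e+11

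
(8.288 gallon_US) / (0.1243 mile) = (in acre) 3.875e-08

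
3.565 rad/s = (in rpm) 34.04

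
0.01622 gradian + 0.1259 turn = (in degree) 45.34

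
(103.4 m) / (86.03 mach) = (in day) 4.085e-08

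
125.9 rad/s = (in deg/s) 7214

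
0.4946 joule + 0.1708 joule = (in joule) 0.6654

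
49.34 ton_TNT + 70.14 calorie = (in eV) 1.288e+30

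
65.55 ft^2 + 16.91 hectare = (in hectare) 16.91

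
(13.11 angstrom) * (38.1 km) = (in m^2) 4.995e-05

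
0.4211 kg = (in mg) 4.211e+05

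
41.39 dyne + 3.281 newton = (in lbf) 0.7377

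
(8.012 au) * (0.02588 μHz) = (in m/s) 3.102e+04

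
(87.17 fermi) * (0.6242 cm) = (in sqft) 5.857e-15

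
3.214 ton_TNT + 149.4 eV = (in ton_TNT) 3.214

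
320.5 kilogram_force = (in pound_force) 706.6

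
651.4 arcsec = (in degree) 0.1809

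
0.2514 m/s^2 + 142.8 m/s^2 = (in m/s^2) 143.1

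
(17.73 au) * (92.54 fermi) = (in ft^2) 2.642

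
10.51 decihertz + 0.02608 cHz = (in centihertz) 105.1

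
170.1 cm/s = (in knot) 3.306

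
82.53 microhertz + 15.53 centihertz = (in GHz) 1.554e-10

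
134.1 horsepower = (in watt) 1e+05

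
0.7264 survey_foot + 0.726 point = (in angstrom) 2.217e+09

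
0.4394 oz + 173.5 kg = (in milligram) 1.735e+08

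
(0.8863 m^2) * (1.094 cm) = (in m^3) 0.009696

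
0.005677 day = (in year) 1.555e-05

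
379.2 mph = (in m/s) 169.5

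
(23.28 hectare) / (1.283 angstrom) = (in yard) 1.984e+15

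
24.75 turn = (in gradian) 9900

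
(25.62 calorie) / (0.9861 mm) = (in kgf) 1.108e+04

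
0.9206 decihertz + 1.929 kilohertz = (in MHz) 0.001929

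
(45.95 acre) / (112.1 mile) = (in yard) 1.127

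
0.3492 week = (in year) 0.006697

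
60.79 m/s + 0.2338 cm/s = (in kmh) 218.9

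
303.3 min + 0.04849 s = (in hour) 5.055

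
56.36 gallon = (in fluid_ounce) 7214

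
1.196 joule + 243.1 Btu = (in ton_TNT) 6.13e-05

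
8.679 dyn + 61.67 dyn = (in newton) 0.0007035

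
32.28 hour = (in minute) 1937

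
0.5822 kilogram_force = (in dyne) 5.709e+05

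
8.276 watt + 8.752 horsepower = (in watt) 6535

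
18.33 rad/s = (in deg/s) 1050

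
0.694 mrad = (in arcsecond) 143.1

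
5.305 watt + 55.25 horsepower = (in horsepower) 55.26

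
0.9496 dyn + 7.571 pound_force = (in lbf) 7.571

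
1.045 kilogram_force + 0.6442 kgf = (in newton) 16.57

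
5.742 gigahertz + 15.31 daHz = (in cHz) 5.742e+11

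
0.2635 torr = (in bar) 0.0003513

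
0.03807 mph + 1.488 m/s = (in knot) 2.926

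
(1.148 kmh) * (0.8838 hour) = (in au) 6.782e-09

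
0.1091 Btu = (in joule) 115.1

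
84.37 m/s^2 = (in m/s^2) 84.37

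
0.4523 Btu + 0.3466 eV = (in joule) 477.2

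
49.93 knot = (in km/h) 92.47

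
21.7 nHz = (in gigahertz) 2.17e-17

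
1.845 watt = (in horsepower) 0.002474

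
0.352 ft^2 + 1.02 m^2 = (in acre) 0.0002601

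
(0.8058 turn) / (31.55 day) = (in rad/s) 1.857e-06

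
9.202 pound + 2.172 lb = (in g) 5159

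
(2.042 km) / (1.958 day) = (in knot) 0.02346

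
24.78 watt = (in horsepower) 0.03323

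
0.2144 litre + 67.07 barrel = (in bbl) 67.07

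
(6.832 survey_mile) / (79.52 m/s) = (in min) 2.304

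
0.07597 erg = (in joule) 7.597e-09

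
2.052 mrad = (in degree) 0.1176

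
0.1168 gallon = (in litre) 0.4421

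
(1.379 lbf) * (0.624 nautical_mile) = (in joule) 7089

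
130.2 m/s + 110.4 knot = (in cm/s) 1.87e+04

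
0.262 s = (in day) 3.032e-06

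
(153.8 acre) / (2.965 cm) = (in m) 2.099e+07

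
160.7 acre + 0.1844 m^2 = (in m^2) 6.503e+05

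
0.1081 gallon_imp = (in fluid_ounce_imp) 17.3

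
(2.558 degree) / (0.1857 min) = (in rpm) 0.03826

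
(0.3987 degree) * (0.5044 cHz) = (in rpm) 0.0003352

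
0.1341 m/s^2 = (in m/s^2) 0.1341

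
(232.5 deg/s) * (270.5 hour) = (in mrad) 3.952e+09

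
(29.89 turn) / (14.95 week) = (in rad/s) 2.077e-05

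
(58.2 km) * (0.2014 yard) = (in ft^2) 1.154e+05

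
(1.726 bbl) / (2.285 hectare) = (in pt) 0.03404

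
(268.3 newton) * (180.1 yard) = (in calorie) 1.056e+04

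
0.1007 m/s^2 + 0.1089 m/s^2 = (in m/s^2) 0.2096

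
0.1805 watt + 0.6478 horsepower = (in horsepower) 0.648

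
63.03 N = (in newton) 63.03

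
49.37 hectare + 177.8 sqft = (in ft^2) 5.314e+06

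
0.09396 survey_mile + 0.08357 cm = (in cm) 1.512e+04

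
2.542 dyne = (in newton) 2.542e-05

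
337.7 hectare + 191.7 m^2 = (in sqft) 3.635e+07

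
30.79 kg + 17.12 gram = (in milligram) 3.081e+07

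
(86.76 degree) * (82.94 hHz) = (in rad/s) 1.256e+04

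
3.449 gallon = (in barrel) 0.08212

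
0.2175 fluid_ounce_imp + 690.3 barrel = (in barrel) 690.3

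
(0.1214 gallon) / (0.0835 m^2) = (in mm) 5.504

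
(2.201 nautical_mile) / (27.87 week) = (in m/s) 0.0002418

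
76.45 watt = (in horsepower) 0.1025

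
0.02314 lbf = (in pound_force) 0.02314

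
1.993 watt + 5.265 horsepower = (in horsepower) 5.268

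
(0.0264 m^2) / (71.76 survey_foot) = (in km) 1.207e-06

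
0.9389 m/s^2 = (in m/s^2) 0.9389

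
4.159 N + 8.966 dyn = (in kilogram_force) 0.4241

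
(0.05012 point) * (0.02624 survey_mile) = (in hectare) 7.467e-08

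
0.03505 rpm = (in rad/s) 0.00367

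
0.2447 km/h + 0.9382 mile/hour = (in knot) 0.9474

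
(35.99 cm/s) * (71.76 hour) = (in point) 2.636e+08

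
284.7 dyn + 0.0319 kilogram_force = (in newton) 0.3157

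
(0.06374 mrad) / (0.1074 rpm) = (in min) 9.446e-05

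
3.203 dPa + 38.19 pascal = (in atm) 0.0003801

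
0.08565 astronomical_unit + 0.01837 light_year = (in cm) 1.738e+16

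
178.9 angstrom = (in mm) 1.789e-05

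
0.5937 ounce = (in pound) 0.03711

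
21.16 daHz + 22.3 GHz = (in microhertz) 2.23e+16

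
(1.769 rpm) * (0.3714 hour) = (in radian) 247.7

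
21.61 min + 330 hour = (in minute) 1.982e+04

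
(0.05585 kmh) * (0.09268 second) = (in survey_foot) 0.004717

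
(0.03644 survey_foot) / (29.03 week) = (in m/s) 6.326e-10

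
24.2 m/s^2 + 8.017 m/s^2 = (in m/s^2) 32.22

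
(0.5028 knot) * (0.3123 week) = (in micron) 4.886e+10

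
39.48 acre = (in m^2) 1.598e+05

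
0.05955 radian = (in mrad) 59.55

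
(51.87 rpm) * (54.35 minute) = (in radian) 1.771e+04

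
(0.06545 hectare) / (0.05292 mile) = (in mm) 7685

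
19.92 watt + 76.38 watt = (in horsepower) 0.1291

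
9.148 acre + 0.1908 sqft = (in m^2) 3.702e+04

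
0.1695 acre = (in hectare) 0.06859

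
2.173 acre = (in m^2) 8794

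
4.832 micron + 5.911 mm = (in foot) 0.01941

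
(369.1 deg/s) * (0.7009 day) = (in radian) 3.901e+05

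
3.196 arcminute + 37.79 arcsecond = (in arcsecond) 229.6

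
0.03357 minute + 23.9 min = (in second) 1436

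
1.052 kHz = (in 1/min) 6.312e+04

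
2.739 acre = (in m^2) 1.108e+04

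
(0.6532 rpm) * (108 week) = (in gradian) 2.844e+08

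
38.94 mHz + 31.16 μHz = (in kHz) 3.897e-05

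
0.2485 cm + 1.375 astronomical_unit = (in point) 5.831e+14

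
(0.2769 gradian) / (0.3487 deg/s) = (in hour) 0.0001985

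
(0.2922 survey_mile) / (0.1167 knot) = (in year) 0.0002484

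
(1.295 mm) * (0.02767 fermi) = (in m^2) 3.583e-20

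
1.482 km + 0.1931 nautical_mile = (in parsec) 5.962e-14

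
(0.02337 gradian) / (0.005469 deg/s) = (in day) 4.451e-05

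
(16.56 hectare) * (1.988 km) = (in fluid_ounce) 1.113e+13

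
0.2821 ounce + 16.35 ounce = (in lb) 1.04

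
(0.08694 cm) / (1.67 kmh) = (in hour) 5.206e-07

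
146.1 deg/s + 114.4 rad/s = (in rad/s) 116.9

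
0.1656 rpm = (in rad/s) 0.01734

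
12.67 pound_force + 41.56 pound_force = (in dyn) 2.412e+07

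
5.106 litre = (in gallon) 1.349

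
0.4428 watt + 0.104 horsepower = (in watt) 78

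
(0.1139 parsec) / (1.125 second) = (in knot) 6.073e+15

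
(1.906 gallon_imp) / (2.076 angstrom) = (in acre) 1.031e+04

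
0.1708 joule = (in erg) 1.708e+06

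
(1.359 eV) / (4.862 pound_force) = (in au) 6.73e-32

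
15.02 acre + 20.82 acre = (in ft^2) 1.561e+06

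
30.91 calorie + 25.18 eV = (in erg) 1.293e+09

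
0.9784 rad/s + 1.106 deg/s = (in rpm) 9.527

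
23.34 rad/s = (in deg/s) 1337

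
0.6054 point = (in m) 0.0002136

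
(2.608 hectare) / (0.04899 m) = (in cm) 5.324e+07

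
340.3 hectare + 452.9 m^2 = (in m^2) 3.403e+06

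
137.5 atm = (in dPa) 1.393e+08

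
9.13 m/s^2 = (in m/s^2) 9.13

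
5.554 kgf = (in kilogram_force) 5.554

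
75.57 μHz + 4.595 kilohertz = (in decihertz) 4.595e+04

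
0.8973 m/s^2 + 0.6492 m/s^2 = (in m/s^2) 1.546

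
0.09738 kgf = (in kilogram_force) 0.09738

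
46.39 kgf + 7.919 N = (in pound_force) 104.1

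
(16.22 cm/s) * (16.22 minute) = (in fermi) 1.579e+17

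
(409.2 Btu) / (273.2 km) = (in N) 1.58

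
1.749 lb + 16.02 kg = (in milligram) 1.681e+07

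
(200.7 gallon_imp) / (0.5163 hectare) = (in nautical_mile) 9.542e-08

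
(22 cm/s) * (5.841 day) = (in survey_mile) 68.99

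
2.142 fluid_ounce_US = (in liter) 0.06335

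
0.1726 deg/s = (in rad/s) 0.003012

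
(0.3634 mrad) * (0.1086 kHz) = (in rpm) 0.3769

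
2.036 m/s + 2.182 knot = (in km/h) 11.37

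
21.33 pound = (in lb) 21.33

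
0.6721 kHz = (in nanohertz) 6.721e+11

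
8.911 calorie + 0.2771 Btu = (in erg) 3.296e+09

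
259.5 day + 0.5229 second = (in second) 2.242e+07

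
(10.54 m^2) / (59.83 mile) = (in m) 0.0001095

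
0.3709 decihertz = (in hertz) 0.03709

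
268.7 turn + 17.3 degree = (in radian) 1689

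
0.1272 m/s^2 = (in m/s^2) 0.1272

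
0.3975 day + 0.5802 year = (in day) 212.2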